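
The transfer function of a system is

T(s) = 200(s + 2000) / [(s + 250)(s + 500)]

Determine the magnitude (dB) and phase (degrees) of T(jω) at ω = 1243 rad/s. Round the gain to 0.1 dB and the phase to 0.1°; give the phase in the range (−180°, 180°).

At s = jω = j1243:
zero (s+2000): 2000 + j1243 → |·| = √(2000²+1243²) = √5545049 ≈ 2354.8, ∠ = arctan(1243/2000) ≈ 31.86°
pole (s+250): 250 + j1243 → |·| = √(250²+1243²) = √1607549 ≈ 1267.9, ∠ = arctan(1243/250) ≈ 78.63°
pole (s+500): 500 + j1243 → |·| = √(500²+1243²) = √1795049 ≈ 1339.8, ∠ = arctan(1243/500) ≈ 68.09°
|T| = 200 · 2354.8 / 1.6987e+06 ≈ 0.27725
Gain = 20 log₁₀(0.27725) ≈ -11.14 dB
∠T = 31.86° − 146.72° = -114.86°

-11.1 dB, -114.9°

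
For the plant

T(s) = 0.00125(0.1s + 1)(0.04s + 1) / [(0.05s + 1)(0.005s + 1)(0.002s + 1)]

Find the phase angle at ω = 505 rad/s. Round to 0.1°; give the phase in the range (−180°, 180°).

At ω = 505 rad/s:
zero (1 + j505·0.1) = 1 + j50.5 → |·| ≈ 50.51, ∠ ≈ 88.87°
zero (1 + j505·0.04) = 1 + j20.2 → |·| ≈ 20.225, ∠ ≈ 87.17°
pole (1 + j505·0.05) = 1 + j25.25 → |·| ≈ 25.27, ∠ ≈ 87.73°
pole (1 + j505·0.005) = 1 + j2.525 → |·| ≈ 2.7158, ∠ ≈ 68.39°
pole (1 + j505·0.002) = 1 + j1.01 → |·| ≈ 1.4213, ∠ ≈ 45.29°
∠T = (88.87° + 87.17°) − (87.73° + 68.39° + 45.29°) = -25.37°

-25.4°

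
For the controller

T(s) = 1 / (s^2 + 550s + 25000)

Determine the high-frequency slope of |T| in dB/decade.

-40 dB/decade

Each pole contributes −20 dB/decade at high frequency; each zero contributes +20 dB/decade.
Net: 0 zero(s) − 2 pole(s) → -40 dB/decade.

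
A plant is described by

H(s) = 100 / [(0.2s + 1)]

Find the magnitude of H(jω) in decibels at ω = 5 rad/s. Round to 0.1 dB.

At ω = 5 rad/s:
pole (1 + j5·0.2) = 1 + j1 → |·| ≈ 1.4142, ∠ ≈ 45.00°
|H| = 100 · 1 / (1.4142) ≈ 70.711
Gain = 20 log₁₀(70.711) ≈ 36.99 dB

37.0 dB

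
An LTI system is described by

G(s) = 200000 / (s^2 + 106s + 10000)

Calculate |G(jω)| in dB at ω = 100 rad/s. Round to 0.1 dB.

At s = jω = j100:
quadratic: (j100)² + 106·j100 + 10000 = 0 + j10600 → |·| ≈ 10600, ∠ ≈ 90.00°
|G| = 200000 / 10600 ≈ 18.868
Gain = 20 log₁₀(18.868) ≈ 25.51 dB

25.5 dB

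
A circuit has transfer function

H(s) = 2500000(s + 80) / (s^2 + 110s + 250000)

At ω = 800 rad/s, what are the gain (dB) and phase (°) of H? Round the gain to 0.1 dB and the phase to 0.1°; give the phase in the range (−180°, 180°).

At s = jω = j800:
zero (s+80): 80 + j800 → |·| = √(80²+800²) = √646400 ≈ 803.99, ∠ = arctan(800/80) ≈ 84.29°
quadratic: (j800)² + 110·j800 + 250000 = -390000 + j88000 → |·| ≈ 3.998e+05, ∠ ≈ 167.28°
|H| = 2500000 · 803.99 / 3.998e+05 ≈ 5027.5
Gain = 20 log₁₀(5027.5) ≈ 74.03 dB
∠H = 84.29° − 167.28° = -82.99°

74.0 dB, -83.0°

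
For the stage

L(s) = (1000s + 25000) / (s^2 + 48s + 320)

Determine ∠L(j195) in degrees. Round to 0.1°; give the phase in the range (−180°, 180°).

Substitute s = j195:
Numerator: 1000(j195) + 25000 = 25000 + j195000
Denominator: (j195)^2 + 48(j195) + 320 = -37705 + j9360
|N| = √(25000² + 195000²) ≈ 1.966e+05, ∠N ≈ 82.69°
|D| = √(37705² + 9360²) ≈ 38849, ∠D ≈ 166.06°
∠L = 82.69° − 166.06° = -83.37°

-83.4°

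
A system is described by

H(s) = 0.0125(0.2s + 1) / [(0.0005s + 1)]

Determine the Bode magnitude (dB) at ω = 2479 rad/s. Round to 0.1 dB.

11.8 dB

At ω = 2479 rad/s:
zero (1 + j2479·0.2) = 1 + j495.8 → |·| ≈ 495.8, ∠ ≈ 89.88°
pole (1 + j2479·0.0005) = 1 + j1.2395 → |·| ≈ 1.5926, ∠ ≈ 51.10°
|H| = 0.0125 · 495.8 / (1.5926) ≈ 3.8914
Gain = 20 log₁₀(3.8914) ≈ 11.80 dB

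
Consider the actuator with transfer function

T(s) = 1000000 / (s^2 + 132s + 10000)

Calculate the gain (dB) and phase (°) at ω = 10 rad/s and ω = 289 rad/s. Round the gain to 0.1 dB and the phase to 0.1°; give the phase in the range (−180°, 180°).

At s = jω = j10:
quadratic: (j10)² + 132·j10 + 10000 = 9900 + j1320 → |·| ≈ 9987.6, ∠ ≈ 7.59°
|T| = 1000000 / 9987.6 ≈ 100.12
Gain = 20 log₁₀(100.12) ≈ 40.01 dB
∠T = 0.00° − 7.59° = -7.59°

At s = jω = j289:
quadratic: (j289)² + 132·j289 + 10000 = -73521 + j38148 → |·| ≈ 82829, ∠ ≈ 152.58°
|T| = 1000000 / 82829 ≈ 12.073
Gain = 20 log₁₀(12.073) ≈ 21.64 dB
∠T = 0.00° − 152.58° = -152.58°

ω = 10: 40.0 dB, -7.6°; ω = 289: 21.6 dB, -152.6°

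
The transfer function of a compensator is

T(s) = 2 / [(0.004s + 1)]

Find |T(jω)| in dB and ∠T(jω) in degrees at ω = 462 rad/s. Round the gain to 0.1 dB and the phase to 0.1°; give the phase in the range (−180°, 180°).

At ω = 462 rad/s:
pole (1 + j462·0.004) = 1 + j1.848 → |·| ≈ 2.1012, ∠ ≈ 61.58°
|T| = 2 · 1 / (2.1012) ≈ 0.95184
Gain = 20 log₁₀(0.95184) ≈ -0.43 dB
∠T = (0°) − (61.58°) = -61.58°

-0.4 dB, -61.6°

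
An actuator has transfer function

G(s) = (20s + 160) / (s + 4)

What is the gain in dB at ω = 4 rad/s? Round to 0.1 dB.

30.0 dB

Substitute s = j4:
Numerator: 20(j4) + 160 = 160 + j80
Denominator: (j4) + 4 = 4 + j4
|N| = √(160² + 80²) ≈ 178.89, ∠N ≈ 26.57°
|D| = √(4² + 4²) ≈ 5.6569, ∠D ≈ 45.00°
|G| = 178.89 / 5.6569 ≈ 31.623
Gain = 20 log₁₀(31.623) ≈ 30.00 dB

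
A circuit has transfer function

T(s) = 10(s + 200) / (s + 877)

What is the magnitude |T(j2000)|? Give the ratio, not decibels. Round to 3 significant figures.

9.20

At s = jω = j2000:
zero (s+200): 200 + j2000 → |·| = √(200²+2000²) = √4040000 ≈ 2010, ∠ = arctan(2000/200) ≈ 84.29°
pole (s+877): 877 + j2000 → |·| = √(877²+2000²) = √4769129 ≈ 2183.8, ∠ = arctan(2000/877) ≈ 66.32°
|T| = 10 · 2010 / 2183.8 ≈ 9.2041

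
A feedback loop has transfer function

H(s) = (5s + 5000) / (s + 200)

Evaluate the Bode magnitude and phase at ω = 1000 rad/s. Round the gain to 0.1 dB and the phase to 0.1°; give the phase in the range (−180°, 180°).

Substitute s = j1000:
Numerator: 5(j1000) + 5000 = 5000 + j5000
Denominator: (j1000) + 200 = 200 + j1000
|N| = √(5000² + 5000²) ≈ 7071.1, ∠N ≈ 45.00°
|D| = √(200² + 1000²) ≈ 1019.8, ∠D ≈ 78.69°
|H| = 7071.1 / 1019.8 ≈ 6.9338
Gain = 20 log₁₀(6.9338) ≈ 16.82 dB
∠H = 45.00° − 78.69° = -33.69°

16.8 dB, -33.7°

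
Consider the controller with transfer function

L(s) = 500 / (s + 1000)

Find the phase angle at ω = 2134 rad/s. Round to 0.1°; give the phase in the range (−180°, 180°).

Substitute s = j2134:
Numerator: 500 = 500 + j0
Denominator: (j2134) + 1000 = 1000 + j2134
|N| = √(500² + 0²) ≈ 500, ∠N ≈ 0.00°
|D| = √(1000² + 2134²) ≈ 2356.7, ∠D ≈ 64.89°
∠L = 0.00° − 64.89° = -64.89°

-64.9°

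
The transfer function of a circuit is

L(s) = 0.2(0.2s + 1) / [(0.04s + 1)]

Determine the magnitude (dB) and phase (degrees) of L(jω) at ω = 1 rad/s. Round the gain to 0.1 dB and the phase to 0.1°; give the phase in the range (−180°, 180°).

At ω = 1 rad/s:
zero (1 + j1·0.2) = 1 + j0.2 → |·| ≈ 1.0198, ∠ ≈ 11.31°
pole (1 + j1·0.04) = 1 + j0.04 → |·| ≈ 1.0008, ∠ ≈ 2.29°
|L| = 0.2 · 1.0198 / (1.0008) ≈ 0.2038
Gain = 20 log₁₀(0.2038) ≈ -13.82 dB
∠L = (11.31°) − (2.29°) = 9.02°

-13.8 dB, 9.0°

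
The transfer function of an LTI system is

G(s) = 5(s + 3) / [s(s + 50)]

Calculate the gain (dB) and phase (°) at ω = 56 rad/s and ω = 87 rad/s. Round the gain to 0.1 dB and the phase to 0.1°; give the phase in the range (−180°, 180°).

At s = jω = j56:
zero (s+3): 3 + j56 → |·| = √(3²+56²) = √3145 ≈ 56.08, ∠ = arctan(56/3) ≈ 86.93°
pole (s+50): 50 + j56 → |·| = √(50²+56²) = √5636 ≈ 75.073, ∠ = arctan(56/50) ≈ 48.24°
pole at origin: |s| = 56, ∠ = 90.00° (in denominator)
|G| = 5 · 56.08 / 4204.1 ≈ 0.066697
Gain = 20 log₁₀(0.066697) ≈ -23.52 dB
∠G = 86.93° − 138.24° = -51.31°

At s = jω = j87:
zero (s+3): 3 + j87 → |·| = √(3²+87²) = √7578 ≈ 87.052, ∠ = arctan(87/3) ≈ 88.03°
pole (s+50): 50 + j87 → |·| = √(50²+87²) = √10069 ≈ 100.34, ∠ = arctan(87/50) ≈ 60.11°
pole at origin: |s| = 87, ∠ = 90.00° (in denominator)
|G| = 5 · 87.052 / 8729.6 ≈ 0.04986
Gain = 20 log₁₀(0.04986) ≈ -26.04 dB
∠G = 88.03° − 150.11° = -62.08°

ω = 56: -23.5 dB, -51.3°; ω = 87: -26.0 dB, -62.1°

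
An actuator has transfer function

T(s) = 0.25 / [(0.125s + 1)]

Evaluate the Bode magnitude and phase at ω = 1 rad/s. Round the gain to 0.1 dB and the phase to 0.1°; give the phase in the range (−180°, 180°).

-12.1 dB, -7.1°

At ω = 1 rad/s:
pole (1 + j1·0.125) = 1 + j0.125 → |·| ≈ 1.0078, ∠ ≈ 7.13°
|T| = 0.25 · 1 / (1.0078) ≈ 0.24807
Gain = 20 log₁₀(0.24807) ≈ -12.11 dB
∠T = (0°) − (7.13°) = -7.13°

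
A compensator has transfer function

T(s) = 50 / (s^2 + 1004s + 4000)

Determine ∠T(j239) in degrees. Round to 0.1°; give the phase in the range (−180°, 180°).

-102.5°

Substitute s = j239:
Numerator: 50 = 50 + j0
Denominator: (j239)^2 + 1004(j239) + 4000 = -53121 + j239956
|N| = √(50² + 0²) ≈ 50, ∠N ≈ 0.00°
|D| = √(53121² + 239956²) ≈ 2.4577e+05, ∠D ≈ 102.48°
∠T = 0.00° − 102.48° = -102.48°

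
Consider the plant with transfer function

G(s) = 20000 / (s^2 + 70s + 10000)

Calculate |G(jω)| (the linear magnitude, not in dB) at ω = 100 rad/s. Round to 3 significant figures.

2.86

At s = jω = j100:
quadratic: (j100)² + 70·j100 + 10000 = 0 + j7000 → |·| ≈ 7000, ∠ ≈ 90.00°
|G| = 20000 / 7000 ≈ 2.8571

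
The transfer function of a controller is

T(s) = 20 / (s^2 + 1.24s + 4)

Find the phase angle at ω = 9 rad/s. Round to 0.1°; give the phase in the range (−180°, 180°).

At s = jω = j9:
quadratic: (j9)² + 1.24·j9 + 4 = -77 + j11.16 → |·| ≈ 77.805, ∠ ≈ 171.75°
∠T = 0.00° − 171.75° = -171.75°

-171.8°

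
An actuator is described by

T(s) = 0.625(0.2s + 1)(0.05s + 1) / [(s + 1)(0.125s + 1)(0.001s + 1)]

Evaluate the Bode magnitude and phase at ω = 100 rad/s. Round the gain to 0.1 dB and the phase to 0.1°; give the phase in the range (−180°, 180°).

At ω = 100 rad/s:
zero (1 + j100·0.2) = 1 + j20 → |·| ≈ 20.025, ∠ ≈ 87.14°
zero (1 + j100·0.05) = 1 + j5 → |·| ≈ 5.099, ∠ ≈ 78.69°
pole (1 + j100·1) = 1 + j100 → |·| ≈ 100, ∠ ≈ 89.43°
pole (1 + j100·0.125) = 1 + j12.5 → |·| ≈ 12.54, ∠ ≈ 85.43°
pole (1 + j100·0.001) = 1 + j0.1 → |·| ≈ 1.005, ∠ ≈ 5.71°
|T| = 0.625 · 20.025 · 5.099 / (100 · 12.54 · 1.005) ≈ 0.050638
Gain = 20 log₁₀(0.050638) ≈ -25.91 dB
∠T = (87.14° + 78.69°) − (89.43° + 85.43° + 5.71°) = -14.74°

-25.9 dB, -14.7°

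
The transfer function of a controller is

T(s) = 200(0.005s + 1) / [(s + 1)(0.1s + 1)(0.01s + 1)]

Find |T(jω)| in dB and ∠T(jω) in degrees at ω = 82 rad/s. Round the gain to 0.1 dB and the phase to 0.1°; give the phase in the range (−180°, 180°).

-12.2 dB, 170.6°

At ω = 82 rad/s:
zero (1 + j82·0.005) = 1 + j0.41 → |·| ≈ 1.0808, ∠ ≈ 22.29°
pole (1 + j82·1) = 1 + j82 → |·| ≈ 82.006, ∠ ≈ 89.30°
pole (1 + j82·0.1) = 1 + j8.2 → |·| ≈ 8.2608, ∠ ≈ 83.05°
pole (1 + j82·0.01) = 1 + j0.82 → |·| ≈ 1.2932, ∠ ≈ 39.35°
|T| = 200 · 1.0808 / (82.006 · 8.2608 · 1.2932) ≈ 0.24674
Gain = 20 log₁₀(0.24674) ≈ -12.16 dB
∠T = (22.29°) − (89.30° + 83.05° + 39.35°) = -189.41° ≡ 170.59° (principal value)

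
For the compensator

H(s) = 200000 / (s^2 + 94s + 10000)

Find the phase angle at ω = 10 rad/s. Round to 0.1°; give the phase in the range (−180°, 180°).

At s = jω = j10:
quadratic: (j10)² + 94·j10 + 10000 = 9900 + j940 → |·| ≈ 9944.5, ∠ ≈ 5.42°
∠H = 0.00° − 5.42° = -5.42°

-5.4°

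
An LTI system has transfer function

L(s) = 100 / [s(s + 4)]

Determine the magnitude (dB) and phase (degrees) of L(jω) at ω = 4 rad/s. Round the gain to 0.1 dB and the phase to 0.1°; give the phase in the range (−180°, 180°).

At s = jω = j4:
pole (s+4): 4 + j4 → |·| = √(4²+4²) = √32 ≈ 5.6569, ∠ = arctan(4/4) ≈ 45.00°
pole at origin: |s| = 4, ∠ = 90.00° (in denominator)
|L| = 100 / 22.628 ≈ 4.4193
Gain = 20 log₁₀(4.4193) ≈ 12.91 dB
∠L = 0.00° − 135.00° = -135.00°

12.9 dB, -135.0°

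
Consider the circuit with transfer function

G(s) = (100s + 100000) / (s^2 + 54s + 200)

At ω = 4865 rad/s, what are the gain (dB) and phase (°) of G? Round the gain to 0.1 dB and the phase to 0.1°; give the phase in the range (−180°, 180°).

Substitute s = j4865:
Numerator: 100(j4865) + 100000 = 100000 + j486500
Denominator: (j4865)^2 + 54(j4865) + 200 = -23668025 + j262710
|N| = √(100000² + 486500²) ≈ 4.9667e+05, ∠N ≈ 78.38°
|D| = √(23668025² + 262710²) ≈ 2.3669e+07, ∠D ≈ 179.36°
|G| = 4.9667e+05 / 2.3669e+07 ≈ 0.020984
Gain = 20 log₁₀(0.020984) ≈ -33.56 dB
∠G = 78.38° − 179.36° = -100.98°

-33.6 dB, -101.0°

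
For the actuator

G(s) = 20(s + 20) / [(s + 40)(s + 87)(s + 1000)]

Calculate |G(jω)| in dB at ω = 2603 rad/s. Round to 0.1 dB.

At s = jω = j2603:
zero (s+20): 20 + j2603 → |·| = √(20²+2603²) = √6776009 ≈ 2603.1, ∠ = arctan(2603/20) ≈ 89.56°
pole (s+40): 40 + j2603 → |·| = √(40²+2603²) = √6777209 ≈ 2603.3, ∠ = arctan(2603/40) ≈ 89.12°
pole (s+87): 87 + j2603 → |·| = √(87²+2603²) = √6783178 ≈ 2604.5, ∠ = arctan(2603/87) ≈ 88.09°
pole (s+1000): 1000 + j2603 → |·| = √(1000²+2603²) = √7775609 ≈ 2788.5, ∠ = arctan(2603/1000) ≈ 68.98°
|G| = 20 · 2603.1 / 1.8907e+10 ≈ 2.7536e-06
Gain = 20 log₁₀(2.7536e-06) ≈ -111.20 dB

-111.2 dB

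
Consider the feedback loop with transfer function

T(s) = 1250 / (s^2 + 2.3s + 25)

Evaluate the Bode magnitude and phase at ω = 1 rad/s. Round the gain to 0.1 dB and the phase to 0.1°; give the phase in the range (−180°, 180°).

34.3 dB, -5.5°

At s = jω = j1:
quadratic: (j1)² + 2.3·j1 + 25 = 24 + j2.3 → |·| ≈ 24.11, ∠ ≈ 5.47°
|T| = 1250 / 24.11 ≈ 51.846
Gain = 20 log₁₀(51.846) ≈ 34.29 dB
∠T = 0.00° − 5.47° = -5.47°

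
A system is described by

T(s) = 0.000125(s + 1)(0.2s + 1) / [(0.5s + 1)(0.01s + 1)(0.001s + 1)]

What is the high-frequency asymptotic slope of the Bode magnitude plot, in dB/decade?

Each pole contributes −20 dB/decade at high frequency; each zero contributes +20 dB/decade.
Net: 2 zero(s) − 3 pole(s) → -20 dB/decade.

-20 dB/decade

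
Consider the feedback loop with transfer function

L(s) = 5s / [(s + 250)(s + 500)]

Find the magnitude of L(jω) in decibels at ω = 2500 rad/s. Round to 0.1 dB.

-54.2 dB

At s = jω = j2500:
zero at origin: s = j2500 → |·| = 2500, ∠ = 90.00°
pole (s+250): 250 + j2500 → |·| = √(250²+2500²) = √6312500 ≈ 2512.5, ∠ = arctan(2500/250) ≈ 84.29°
pole (s+500): 500 + j2500 → |·| = √(500²+2500²) = √6500000 ≈ 2549.5, ∠ = arctan(2500/500) ≈ 78.69°
|L| = 5 · 2500 / 6.4056e+06 ≈ 0.0019514
Gain = 20 log₁₀(0.0019514) ≈ -54.19 dB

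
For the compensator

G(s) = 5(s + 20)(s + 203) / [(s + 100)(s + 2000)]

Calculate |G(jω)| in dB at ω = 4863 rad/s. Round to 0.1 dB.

13.3 dB

At s = jω = j4863:
zero (s+20): 20 + j4863 → |·| = √(20²+4863²) = √23649169 ≈ 4863, ∠ = arctan(4863/20) ≈ 89.76°
zero (s+203): 203 + j4863 → |·| = √(203²+4863²) = √23689978 ≈ 4867.2, ∠ = arctan(4863/203) ≈ 87.61°
pole (s+100): 100 + j4863 → |·| = √(100²+4863²) = √23658769 ≈ 4864, ∠ = arctan(4863/100) ≈ 88.82°
pole (s+2000): 2000 + j4863 → |·| = √(2000²+4863²) = √27648769 ≈ 5258.2, ∠ = arctan(4863/2000) ≈ 67.64°
|G| = 5 · 2.3669e+07 / 2.5576e+07 ≈ 4.6272
Gain = 20 log₁₀(4.6272) ≈ 13.31 dB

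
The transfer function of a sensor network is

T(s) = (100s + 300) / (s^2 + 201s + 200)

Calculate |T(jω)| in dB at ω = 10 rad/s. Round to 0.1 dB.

Substitute s = j10:
Numerator: 100(j10) + 300 = 300 + j1000
Denominator: (j10)^2 + 201(j10) + 200 = 100 + j2010
|N| = √(300² + 1000²) ≈ 1044, ∠N ≈ 73.30°
|D| = √(100² + 2010²) ≈ 2012.5, ∠D ≈ 87.15°
|T| = 1044 / 2012.5 ≈ 0.51876
Gain = 20 log₁₀(0.51876) ≈ -5.70 dB

-5.7 dB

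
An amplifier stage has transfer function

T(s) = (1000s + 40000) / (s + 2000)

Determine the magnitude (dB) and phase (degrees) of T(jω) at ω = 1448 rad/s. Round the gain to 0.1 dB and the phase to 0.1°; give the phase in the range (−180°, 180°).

Substitute s = j1448:
Numerator: 1000(j1448) + 40000 = 40000 + j1448000
Denominator: (j1448) + 2000 = 2000 + j1448
|N| = √(40000² + 1448000²) ≈ 1.4486e+06, ∠N ≈ 88.42°
|D| = √(2000² + 1448²) ≈ 2469.2, ∠D ≈ 35.90°
|T| = 1.4486e+06 / 2469.2 ≈ 586.67
Gain = 20 log₁₀(586.67) ≈ 55.37 dB
∠T = 88.42° − 35.90° = 52.52°

55.4 dB, 52.5°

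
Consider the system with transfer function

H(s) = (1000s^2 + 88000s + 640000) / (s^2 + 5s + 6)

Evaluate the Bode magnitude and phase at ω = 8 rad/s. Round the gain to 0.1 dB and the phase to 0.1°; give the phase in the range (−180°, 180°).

Substitute s = j8:
Numerator: 1000(j8)^2 + 88000(j8) + 640000 = 576000 + j704000
Denominator: (j8)^2 + 5(j8) + 6 = -58 + j40
|N| = √(576000² + 704000²) ≈ 9.0961e+05, ∠N ≈ 50.71°
|D| = √(58² + 40²) ≈ 70.456, ∠D ≈ 145.41°
|H| = 9.0961e+05 / 70.456 ≈ 12910
Gain = 20 log₁₀(12910) ≈ 82.22 dB
∠H = 50.71° − 145.41° = -94.70°

82.2 dB, -94.7°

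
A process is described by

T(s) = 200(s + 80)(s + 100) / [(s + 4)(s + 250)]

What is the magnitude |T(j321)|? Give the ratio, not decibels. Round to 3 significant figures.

170

At s = jω = j321:
zero (s+80): 80 + j321 → |·| = √(80²+321²) = √109441 ≈ 330.82, ∠ = arctan(321/80) ≈ 76.01°
zero (s+100): 100 + j321 → |·| = √(100²+321²) = √113041 ≈ 336.22, ∠ = arctan(321/100) ≈ 72.70°
pole (s+4): 4 + j321 → |·| = √(4²+321²) = √103057 ≈ 321.02, ∠ = arctan(321/4) ≈ 89.29°
pole (s+250): 250 + j321 → |·| = √(250²+321²) = √165541 ≈ 406.87, ∠ = arctan(321/250) ≈ 52.09°
|T| = 200 · 1.1123e+05 / 1.3061e+05 ≈ 170.32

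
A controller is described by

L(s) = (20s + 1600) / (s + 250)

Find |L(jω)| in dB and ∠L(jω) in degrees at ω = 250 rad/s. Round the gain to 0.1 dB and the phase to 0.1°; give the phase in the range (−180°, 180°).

23.4 dB, 27.3°

Substitute s = j250:
Numerator: 20(j250) + 1600 = 1600 + j5000
Denominator: (j250) + 250 = 250 + j250
|N| = √(1600² + 5000²) ≈ 5249.8, ∠N ≈ 72.26°
|D| = √(250² + 250²) ≈ 353.55, ∠D ≈ 45.00°
|L| = 5249.8 / 353.55 ≈ 14.849
Gain = 20 log₁₀(14.849) ≈ 23.43 dB
∠L = 72.26° − 45.00° = 27.26°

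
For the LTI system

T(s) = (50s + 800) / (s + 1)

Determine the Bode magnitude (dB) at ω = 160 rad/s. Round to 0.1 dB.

34.0 dB

Substitute s = j160:
Numerator: 50(j160) + 800 = 800 + j8000
Denominator: (j160) + 1 = 1 + j160
|N| = √(800² + 8000²) ≈ 8039.9, ∠N ≈ 84.29°
|D| = √(1² + 160²) ≈ 160, ∠D ≈ 89.64°
|T| = 8039.9 / 160 ≈ 50.249
Gain = 20 log₁₀(50.249) ≈ 34.02 dB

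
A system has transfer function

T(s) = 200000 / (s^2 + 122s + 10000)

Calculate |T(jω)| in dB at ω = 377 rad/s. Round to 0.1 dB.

3.1 dB

At s = jω = j377:
quadratic: (j377)² + 122·j377 + 10000 = -132129 + j45994 → |·| ≈ 1.3991e+05, ∠ ≈ 160.81°
|T| = 200000 / 1.3991e+05 ≈ 1.4295
Gain = 20 log₁₀(1.4295) ≈ 3.10 dB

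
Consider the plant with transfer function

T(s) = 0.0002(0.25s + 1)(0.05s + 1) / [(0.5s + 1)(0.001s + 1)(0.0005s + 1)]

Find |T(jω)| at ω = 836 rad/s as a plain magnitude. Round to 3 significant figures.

0.00296

At ω = 836 rad/s:
zero (1 + j836·0.25) = 1 + j209 → |·| ≈ 209, ∠ ≈ 89.73°
zero (1 + j836·0.05) = 1 + j41.8 → |·| ≈ 41.812, ∠ ≈ 88.63°
pole (1 + j836·0.5) = 1 + j418 → |·| ≈ 418, ∠ ≈ 89.86°
pole (1 + j836·0.001) = 1 + j0.836 → |·| ≈ 1.3034, ∠ ≈ 39.90°
pole (1 + j836·0.0005) = 1 + j0.418 → |·| ≈ 1.0838, ∠ ≈ 22.68°
|T| = 0.0002 · 209 · 41.812 / (418 · 1.3034 · 1.0838) ≈ 0.0029599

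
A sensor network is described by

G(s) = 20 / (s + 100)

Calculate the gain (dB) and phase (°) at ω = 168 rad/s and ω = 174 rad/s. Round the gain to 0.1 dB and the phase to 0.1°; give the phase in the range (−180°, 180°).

ω = 168: -19.8 dB, -59.2°; ω = 174: -20.0 dB, -60.1°

Substitute s = j168:
Numerator: 20 = 20 + j0
Denominator: (j168) + 100 = 100 + j168
|N| = √(20² + 0²) ≈ 20, ∠N ≈ 0.00°
|D| = √(100² + 168²) ≈ 195.51, ∠D ≈ 59.24°
|G| = 20 / 195.51 ≈ 0.1023
Gain = 20 log₁₀(0.1023) ≈ -19.80 dB
∠G = 0.00° − 59.24° = -59.24°

Substitute s = j174:
Numerator: 20 = 20 + j0
Denominator: (j174) + 100 = 100 + j174
|N| = √(20² + 0²) ≈ 20, ∠N ≈ 0.00°
|D| = √(100² + 174²) ≈ 200.69, ∠D ≈ 60.11°
|G| = 20 / 200.69 ≈ 0.099656
Gain = 20 log₁₀(0.099656) ≈ -20.03 dB
∠G = 0.00° − 60.11° = -60.11°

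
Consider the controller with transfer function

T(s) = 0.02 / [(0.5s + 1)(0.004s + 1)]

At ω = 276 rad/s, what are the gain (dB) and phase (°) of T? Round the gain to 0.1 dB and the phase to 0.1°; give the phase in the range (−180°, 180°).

-80.2 dB, -137.4°

At ω = 276 rad/s:
pole (1 + j276·0.5) = 1 + j138 → |·| ≈ 138, ∠ ≈ 89.58°
pole (1 + j276·0.004) = 1 + j1.104 → |·| ≈ 1.4896, ∠ ≈ 47.83°
|T| = 0.02 · 1 / (138 · 1.4896) ≈ 9.7293e-05
Gain = 20 log₁₀(9.7293e-05) ≈ -80.24 dB
∠T = (0°) − (89.58° + 47.83°) = -137.41°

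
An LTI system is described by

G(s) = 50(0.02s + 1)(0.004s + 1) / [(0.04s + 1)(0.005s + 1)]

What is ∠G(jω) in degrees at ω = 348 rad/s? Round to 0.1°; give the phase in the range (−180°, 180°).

At ω = 348 rad/s:
zero (1 + j348·0.02) = 1 + j6.96 → |·| ≈ 7.0315, ∠ ≈ 81.82°
zero (1 + j348·0.004) = 1 + j1.392 → |·| ≈ 1.714, ∠ ≈ 54.31°
pole (1 + j348·0.04) = 1 + j13.92 → |·| ≈ 13.956, ∠ ≈ 85.89°
pole (1 + j348·0.005) = 1 + j1.74 → |·| ≈ 2.0069, ∠ ≈ 60.11°
∠G = (81.82° + 54.31°) − (85.89° + 60.11°) = -9.87°

-9.9°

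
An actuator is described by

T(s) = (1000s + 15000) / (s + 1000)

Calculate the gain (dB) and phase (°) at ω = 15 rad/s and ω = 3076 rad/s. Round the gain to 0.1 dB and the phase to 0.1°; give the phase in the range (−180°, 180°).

Substitute s = j15:
Numerator: 1000(j15) + 15000 = 15000 + j15000
Denominator: (j15) + 1000 = 1000 + j15
|N| = √(15000² + 15000²) ≈ 21213, ∠N ≈ 45.00°
|D| = √(1000² + 15²) ≈ 1000.1, ∠D ≈ 0.86°
|T| = 21213 / 1000.1 ≈ 21.211
Gain = 20 log₁₀(21.211) ≈ 26.53 dB
∠T = 45.00° − 0.86° = 44.14°

Substitute s = j3076:
Numerator: 1000(j3076) + 15000 = 15000 + j3076000
Denominator: (j3076) + 1000 = 1000 + j3076
|N| = √(15000² + 3076000²) ≈ 3.076e+06, ∠N ≈ 89.72°
|D| = √(1000² + 3076²) ≈ 3234.5, ∠D ≈ 71.99°
|T| = 3.076e+06 / 3234.5 ≈ 951
Gain = 20 log₁₀(951) ≈ 59.56 dB
∠T = 89.72° − 71.99° = 17.73°

ω = 15: 26.5 dB, 44.1°; ω = 3076: 59.6 dB, 17.7°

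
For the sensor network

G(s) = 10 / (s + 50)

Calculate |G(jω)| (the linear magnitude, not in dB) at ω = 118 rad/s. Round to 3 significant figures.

At s = jω = j118:
pole (s+50): 50 + j118 → |·| = √(50²+118²) = √16424 ≈ 128.16, ∠ = arctan(118/50) ≈ 67.04°
|G| = 10 / 128.16 ≈ 0.078027

0.0780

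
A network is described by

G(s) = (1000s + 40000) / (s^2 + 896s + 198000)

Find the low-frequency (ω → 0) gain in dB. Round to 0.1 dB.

-13.9 dB

G(0) = 40000 / 198000 ≈ 0.20202
20 log₁₀(0.20202) ≈ -13.89 dB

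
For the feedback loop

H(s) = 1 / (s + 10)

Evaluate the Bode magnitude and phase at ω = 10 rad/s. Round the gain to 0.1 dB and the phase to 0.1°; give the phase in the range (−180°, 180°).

At s = jω = j10:
pole (s+10): 10 + j10 → |·| = √(10²+10²) = √200 ≈ 14.142, ∠ = arctan(10/10) ≈ 45.00°
|H| = 1 / 14.142 ≈ 0.070711
Gain = 20 log₁₀(0.070711) ≈ -23.01 dB
∠H = 0.00° − 45.00° = -45.00°

-23.0 dB, -45.0°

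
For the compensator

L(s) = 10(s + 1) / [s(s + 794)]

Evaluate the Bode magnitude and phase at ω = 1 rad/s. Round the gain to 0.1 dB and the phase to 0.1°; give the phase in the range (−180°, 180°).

At s = jω = j1:
zero (s+1): 1 + j1 → |·| = √(1²+1²) = √2 ≈ 1.4142, ∠ = arctan(1/1) ≈ 45.00°
pole (s+794): 794 + j1 → |·| = √(794²+1²) = √630437 ≈ 794, ∠ = arctan(1/794) ≈ 0.07°
pole at origin: |s| = 1, ∠ = 90.00° (in denominator)
|L| = 10 · 1.4142 / 794 ≈ 0.017811
Gain = 20 log₁₀(0.017811) ≈ -34.99 dB
∠L = 45.00° − 90.07° = -45.07°

-35.0 dB, -45.1°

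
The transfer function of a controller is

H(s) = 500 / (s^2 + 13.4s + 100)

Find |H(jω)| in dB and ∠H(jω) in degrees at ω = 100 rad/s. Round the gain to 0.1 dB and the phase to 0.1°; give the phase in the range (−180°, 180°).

At s = jω = j100:
quadratic: (j100)² + 13.4·j100 + 100 = -9900 + j1340 → |·| ≈ 9990.3, ∠ ≈ 172.29°
|H| = 500 / 9990.3 ≈ 0.050049
Gain = 20 log₁₀(0.050049) ≈ -26.01 dB
∠H = 0.00° − 172.29° = -172.29°

-26.0 dB, -172.3°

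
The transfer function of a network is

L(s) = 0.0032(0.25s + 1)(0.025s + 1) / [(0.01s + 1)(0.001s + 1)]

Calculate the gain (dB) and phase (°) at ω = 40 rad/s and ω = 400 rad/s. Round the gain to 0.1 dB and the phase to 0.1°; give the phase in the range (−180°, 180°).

At ω = 40 rad/s:
zero (1 + j40·0.25) = 1 + j10 → |·| ≈ 10.05, ∠ ≈ 84.29°
zero (1 + j40·0.025) = 1 + j1 → |·| ≈ 1.4142, ∠ ≈ 45.00°
pole (1 + j40·0.01) = 1 + j0.4 → |·| ≈ 1.077, ∠ ≈ 21.80°
pole (1 + j40·0.001) = 1 + j0.04 → |·| ≈ 1.0008, ∠ ≈ 2.29°
|L| = 0.0032 · 10.05 · 1.4142 / (1.077 · 1.0008) ≈ 0.042195
Gain = 20 log₁₀(0.042195) ≈ -27.49 dB
∠L = (84.29° + 45.00°) − (21.80° + 2.29°) = 105.20°

At ω = 400 rad/s:
zero (1 + j400·0.25) = 1 + j100 → |·| ≈ 100, ∠ ≈ 89.43°
zero (1 + j400·0.025) = 1 + j10 → |·| ≈ 10.05, ∠ ≈ 84.29°
pole (1 + j400·0.01) = 1 + j4 → |·| ≈ 4.1231, ∠ ≈ 75.96°
pole (1 + j400·0.001) = 1 + j0.4 → |·| ≈ 1.077, ∠ ≈ 21.80°
|L| = 0.0032 · 100 · 10.05 / (4.1231 · 1.077) ≈ 0.72423
Gain = 20 log₁₀(0.72423) ≈ -2.80 dB
∠L = (89.43° + 84.29°) − (75.96° + 21.80°) = 75.96°

ω = 40: -27.5 dB, 105.2°; ω = 400: -2.8 dB, 76.0°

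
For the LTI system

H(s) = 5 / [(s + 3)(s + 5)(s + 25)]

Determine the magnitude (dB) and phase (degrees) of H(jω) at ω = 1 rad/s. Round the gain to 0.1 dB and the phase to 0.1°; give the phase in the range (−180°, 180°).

-38.1 dB, -32.0°

At s = jω = j1:
pole (s+3): 3 + j1 → |·| = √(3²+1²) = √10 ≈ 3.1623, ∠ = arctan(1/3) ≈ 18.43°
pole (s+5): 5 + j1 → |·| = √(5²+1²) = √26 ≈ 5.099, ∠ = arctan(1/5) ≈ 11.31°
pole (s+25): 25 + j1 → |·| = √(25²+1²) = √626 ≈ 25.02, ∠ = arctan(1/25) ≈ 2.29°
|H| = 5 / 403.44 ≈ 0.012393
Gain = 20 log₁₀(0.012393) ≈ -38.14 dB
∠H = 0.00° − 32.03° = -32.03°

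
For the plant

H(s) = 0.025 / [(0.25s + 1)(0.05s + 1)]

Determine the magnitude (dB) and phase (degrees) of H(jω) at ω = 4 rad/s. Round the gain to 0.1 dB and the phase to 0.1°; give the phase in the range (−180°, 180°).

At ω = 4 rad/s:
pole (1 + j4·0.25) = 1 + j1 → |·| ≈ 1.4142, ∠ ≈ 45.00°
pole (1 + j4·0.05) = 1 + j0.2 → |·| ≈ 1.0198, ∠ ≈ 11.31°
|H| = 0.025 · 1 / (1.4142 · 1.0198) ≈ 0.017335
Gain = 20 log₁₀(0.017335) ≈ -35.22 dB
∠H = (0°) − (45.00° + 11.31°) = -56.31°

-35.2 dB, -56.3°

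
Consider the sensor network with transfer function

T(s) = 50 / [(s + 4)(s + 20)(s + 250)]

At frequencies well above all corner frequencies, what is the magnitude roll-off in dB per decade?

-60 dB/decade

Each pole contributes −20 dB/decade at high frequency; each zero contributes +20 dB/decade.
Net: 0 zero(s) − 3 pole(s) → -60 dB/decade.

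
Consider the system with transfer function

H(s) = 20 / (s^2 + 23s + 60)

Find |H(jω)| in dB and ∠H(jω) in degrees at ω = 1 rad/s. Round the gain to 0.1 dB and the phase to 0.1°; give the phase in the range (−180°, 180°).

Substitute s = j1:
Numerator: 20 = 20 + j0
Denominator: (j1)^2 + 23(j1) + 60 = 59 + j23
|N| = √(20² + 0²) ≈ 20, ∠N ≈ 0.00°
|D| = √(59² + 23²) ≈ 63.325, ∠D ≈ 21.30°
|H| = 20 / 63.325 ≈ 0.31583
Gain = 20 log₁₀(0.31583) ≈ -10.01 dB
∠H = 0.00° − 21.30° = -21.30°

-10.0 dB, -21.3°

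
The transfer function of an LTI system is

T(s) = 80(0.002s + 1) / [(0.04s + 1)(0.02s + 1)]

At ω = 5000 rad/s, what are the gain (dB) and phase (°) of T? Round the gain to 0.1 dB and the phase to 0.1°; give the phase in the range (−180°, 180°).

-27.9 dB, -94.9°

At ω = 5000 rad/s:
zero (1 + j5000·0.002) = 1 + j10 → |·| ≈ 10.05, ∠ ≈ 84.29°
pole (1 + j5000·0.04) = 1 + j200 → |·| ≈ 200, ∠ ≈ 89.71°
pole (1 + j5000·0.02) = 1 + j100 → |·| ≈ 100, ∠ ≈ 89.43°
|T| = 80 · 10.05 / (200 · 100) ≈ 0.0402
Gain = 20 log₁₀(0.0402) ≈ -27.92 dB
∠T = (84.29°) − (89.71° + 89.43°) = -94.85°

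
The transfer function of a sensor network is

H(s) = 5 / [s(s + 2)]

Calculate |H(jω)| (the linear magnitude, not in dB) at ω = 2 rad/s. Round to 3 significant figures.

0.884

At s = jω = j2:
pole (s+2): 2 + j2 → |·| = √(2²+2²) = √8 ≈ 2.8284, ∠ = arctan(2/2) ≈ 45.00°
pole at origin: |s| = 2, ∠ = 90.00° (in denominator)
|H| = 5 / 5.6568 ≈ 0.88389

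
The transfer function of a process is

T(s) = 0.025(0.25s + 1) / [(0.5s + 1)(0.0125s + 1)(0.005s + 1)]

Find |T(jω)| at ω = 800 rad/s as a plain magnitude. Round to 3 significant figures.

0.000302

At ω = 800 rad/s:
zero (1 + j800·0.25) = 1 + j200 → |·| ≈ 200, ∠ ≈ 89.71°
pole (1 + j800·0.5) = 1 + j400 → |·| ≈ 400, ∠ ≈ 89.86°
pole (1 + j800·0.0125) = 1 + j10 → |·| ≈ 10.05, ∠ ≈ 84.29°
pole (1 + j800·0.005) = 1 + j4 → |·| ≈ 4.1231, ∠ ≈ 75.96°
|T| = 0.025 · 200 / (400 · 10.05 · 4.1231) ≈ 0.00030166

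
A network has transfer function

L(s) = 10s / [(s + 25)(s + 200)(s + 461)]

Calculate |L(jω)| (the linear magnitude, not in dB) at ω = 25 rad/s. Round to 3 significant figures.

At s = jω = j25:
zero at origin: s = j25 → |·| = 25, ∠ = 90.00°
pole (s+25): 25 + j25 → |·| = √(25²+25²) = √1250 ≈ 35.355, ∠ = arctan(25/25) ≈ 45.00°
pole (s+200): 200 + j25 → |·| = √(200²+25²) = √40625 ≈ 201.56, ∠ = arctan(25/200) ≈ 7.13°
pole (s+461): 461 + j25 → |·| = √(461²+25²) = √213146 ≈ 461.68, ∠ = arctan(25/461) ≈ 3.10°
|L| = 10 · 25 / 3.29e+06 ≈ 7.5988e-05

7.60e-05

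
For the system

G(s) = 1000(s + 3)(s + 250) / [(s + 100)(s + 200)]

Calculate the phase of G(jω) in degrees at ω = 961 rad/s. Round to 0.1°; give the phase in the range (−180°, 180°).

2.9°

At s = jω = j961:
zero (s+3): 3 + j961 → |·| = √(3²+961²) = √923530 ≈ 961, ∠ = arctan(961/3) ≈ 89.82°
zero (s+250): 250 + j961 → |·| = √(250²+961²) = √986021 ≈ 992.99, ∠ = arctan(961/250) ≈ 75.42°
pole (s+100): 100 + j961 → |·| = √(100²+961²) = √933521 ≈ 966.19, ∠ = arctan(961/100) ≈ 84.06°
pole (s+200): 200 + j961 → |·| = √(200²+961²) = √963521 ≈ 981.59, ∠ = arctan(961/200) ≈ 78.24°
∠G = 165.24° − 162.30° = 2.94°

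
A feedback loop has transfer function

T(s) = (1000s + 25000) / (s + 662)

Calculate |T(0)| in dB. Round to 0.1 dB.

T(0) = 25000 / 662 ≈ 37.764
20 log₁₀(37.764) ≈ 31.54 dB

31.5 dB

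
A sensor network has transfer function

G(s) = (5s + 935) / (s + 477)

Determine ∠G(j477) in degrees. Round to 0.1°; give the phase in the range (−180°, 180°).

23.6°

Substitute s = j477:
Numerator: 5(j477) + 935 = 935 + j2385
Denominator: (j477) + 477 = 477 + j477
|N| = √(935² + 2385²) ≈ 2561.7, ∠N ≈ 68.59°
|D| = √(477² + 477²) ≈ 674.58, ∠D ≈ 45.00°
∠G = 68.59° − 45.00° = 23.59°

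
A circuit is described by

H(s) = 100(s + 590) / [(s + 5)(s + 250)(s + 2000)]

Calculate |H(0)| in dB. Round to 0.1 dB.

-32.5 dB

H(0) = 100·590 / (5·250·2000) ≈ 0.0236
20 log₁₀(0.0236) ≈ -32.54 dB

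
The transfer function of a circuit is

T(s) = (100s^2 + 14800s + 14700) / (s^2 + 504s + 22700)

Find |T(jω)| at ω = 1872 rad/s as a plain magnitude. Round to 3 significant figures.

97.4

Substitute s = j1872:
Numerator: 100(j1872)^2 + 14800(j1872) + 14700 = -350423700 + j27705600
Denominator: (j1872)^2 + 504(j1872) + 22700 = -3481684 + j943488
|N| = √(350423700² + 27705600²) ≈ 3.5152e+08, ∠N ≈ 175.48°
|D| = √(3481684² + 943488²) ≈ 3.6073e+06, ∠D ≈ 164.84°
|T| = 3.5152e+08 / 3.6073e+06 ≈ 97.447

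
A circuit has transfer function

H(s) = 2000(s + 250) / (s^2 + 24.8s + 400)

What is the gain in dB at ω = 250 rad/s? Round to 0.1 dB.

At s = jω = j250:
zero (s+250): 250 + j250 → |·| = √(250²+250²) = √125000 ≈ 353.55, ∠ = arctan(250/250) ≈ 45.00°
quadratic: (j250)² + 24.8·j250 + 400 = -62100 + j6200 → |·| ≈ 62409, ∠ ≈ 174.30°
|H| = 2000 · 353.55 / 62409 ≈ 11.33
Gain = 20 log₁₀(11.33) ≈ 21.08 dB

21.1 dB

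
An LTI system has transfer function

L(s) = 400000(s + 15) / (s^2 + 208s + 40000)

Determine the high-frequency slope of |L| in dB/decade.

Each pole contributes −20 dB/decade at high frequency; each zero contributes +20 dB/decade.
Net: 1 zero(s) − 2 pole(s) → -20 dB/decade.

-20 dB/decade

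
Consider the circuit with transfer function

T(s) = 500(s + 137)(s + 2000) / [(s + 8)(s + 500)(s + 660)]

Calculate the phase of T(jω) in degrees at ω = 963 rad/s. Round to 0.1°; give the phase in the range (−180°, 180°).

-100.0°

At s = jω = j963:
zero (s+137): 137 + j963 → |·| = √(137²+963²) = √946138 ≈ 972.7, ∠ = arctan(963/137) ≈ 81.90°
zero (s+2000): 2000 + j963 → |·| = √(2000²+963²) = √4927369 ≈ 2219.8, ∠ = arctan(963/2000) ≈ 25.71°
pole (s+8): 8 + j963 → |·| = √(8²+963²) = √927433 ≈ 963.03, ∠ = arctan(963/8) ≈ 89.52°
pole (s+500): 500 + j963 → |·| = √(500²+963²) = √1177369 ≈ 1085.1, ∠ = arctan(963/500) ≈ 62.56°
pole (s+660): 660 + j963 → |·| = √(660²+963²) = √1362969 ≈ 1167.5, ∠ = arctan(963/660) ≈ 55.57°
∠T = 107.61° − 207.65° = -100.04°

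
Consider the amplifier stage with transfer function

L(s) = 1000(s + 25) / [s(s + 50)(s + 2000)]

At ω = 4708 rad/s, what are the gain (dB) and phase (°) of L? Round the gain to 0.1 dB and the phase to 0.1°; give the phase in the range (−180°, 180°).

At s = jω = j4708:
zero (s+25): 25 + j4708 → |·| = √(25²+4708²) = √22165889 ≈ 4708.1, ∠ = arctan(4708/25) ≈ 89.70°
pole (s+50): 50 + j4708 → |·| = √(50²+4708²) = √22167764 ≈ 4708.3, ∠ = arctan(4708/50) ≈ 89.39°
pole (s+2000): 2000 + j4708 → |·| = √(2000²+4708²) = √26165264 ≈ 5115.2, ∠ = arctan(4708/2000) ≈ 66.98°
pole at origin: |s| = 4708, ∠ = 90.00° (in denominator)
|L| = 1000 · 4708.1 / 1.1339e+11 ≈ 4.1521e-05
Gain = 20 log₁₀(4.1521e-05) ≈ -87.63 dB
∠L = 89.70° − 246.37° = -156.67°

-87.6 dB, -156.7°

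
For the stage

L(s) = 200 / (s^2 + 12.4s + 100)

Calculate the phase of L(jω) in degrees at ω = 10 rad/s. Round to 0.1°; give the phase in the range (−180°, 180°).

-90.0°

At s = jω = j10:
quadratic: (j10)² + 12.4·j10 + 100 = 0 + j124 → |·| ≈ 124, ∠ ≈ 90.00°
∠L = 0.00° − 90.00° = -90.00°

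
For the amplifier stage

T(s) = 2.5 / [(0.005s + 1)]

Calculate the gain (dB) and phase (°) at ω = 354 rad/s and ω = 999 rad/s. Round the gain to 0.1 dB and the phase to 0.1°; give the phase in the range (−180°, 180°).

ω = 354: 1.8 dB, -60.5°; ω = 999: -6.2 dB, -78.7°

At ω = 354 rad/s:
pole (1 + j354·0.005) = 1 + j1.77 → |·| ≈ 2.033, ∠ ≈ 60.53°
|T| = 2.5 · 1 / (2.033) ≈ 1.2297
Gain = 20 log₁₀(1.2297) ≈ 1.80 dB
∠T = (0°) − (60.53°) = -60.53°

At ω = 999 rad/s:
pole (1 + j999·0.005) = 1 + j4.995 → |·| ≈ 5.0941, ∠ ≈ 78.68°
|T| = 2.5 · 1 / (5.0941) ≈ 0.49076
Gain = 20 log₁₀(0.49076) ≈ -6.18 dB
∠T = (0°) − (78.68°) = -78.68°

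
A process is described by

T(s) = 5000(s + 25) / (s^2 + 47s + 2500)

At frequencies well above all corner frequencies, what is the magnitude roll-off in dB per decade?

-20 dB/decade

Each pole contributes −20 dB/decade at high frequency; each zero contributes +20 dB/decade.
Net: 1 zero(s) − 2 pole(s) → -20 dB/decade.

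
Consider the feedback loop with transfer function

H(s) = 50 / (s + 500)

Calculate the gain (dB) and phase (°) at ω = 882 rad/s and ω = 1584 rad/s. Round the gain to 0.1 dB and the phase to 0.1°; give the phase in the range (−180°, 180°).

At s = jω = j882:
pole (s+500): 500 + j882 → |·| = √(500²+882²) = √1027924 ≈ 1013.9, ∠ = arctan(882/500) ≈ 60.45°
|H| = 50 / 1013.9 ≈ 0.049315
Gain = 20 log₁₀(0.049315) ≈ -26.14 dB
∠H = 0.00° − 60.45° = -60.45°

At s = jω = j1584:
pole (s+500): 500 + j1584 → |·| = √(500²+1584²) = √2759056 ≈ 1661, ∠ = arctan(1584/500) ≈ 72.48°
|H| = 50 / 1661 ≈ 0.030102
Gain = 20 log₁₀(0.030102) ≈ -30.43 dB
∠H = 0.00° − 72.48° = -72.48°

ω = 882: -26.1 dB, -60.5°; ω = 1584: -30.4 dB, -72.5°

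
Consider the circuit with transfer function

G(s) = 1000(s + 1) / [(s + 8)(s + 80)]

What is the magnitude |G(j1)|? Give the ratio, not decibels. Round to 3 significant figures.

At s = jω = j1:
zero (s+1): 1 + j1 → |·| = √(1²+1²) = √2 ≈ 1.4142, ∠ = arctan(1/1) ≈ 45.00°
pole (s+8): 8 + j1 → |·| = √(8²+1²) = √65 ≈ 8.0623, ∠ = arctan(1/8) ≈ 7.13°
pole (s+80): 80 + j1 → |·| = √(80²+1²) = √6401 ≈ 80.006, ∠ = arctan(1/80) ≈ 0.72°
|G| = 1000 · 1.4142 / 645.03 ≈ 2.1925

2.19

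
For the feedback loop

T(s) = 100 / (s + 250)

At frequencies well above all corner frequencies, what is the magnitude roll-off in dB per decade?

-20 dB/decade

Each pole contributes −20 dB/decade at high frequency; each zero contributes +20 dB/decade.
Net: 0 zero(s) − 1 pole(s) → -20 dB/decade.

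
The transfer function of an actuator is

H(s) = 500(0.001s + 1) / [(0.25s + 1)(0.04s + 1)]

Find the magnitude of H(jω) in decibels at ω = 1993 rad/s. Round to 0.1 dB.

At ω = 1993 rad/s:
zero (1 + j1993·0.001) = 1 + j1.993 → |·| ≈ 2.2298, ∠ ≈ 63.35°
pole (1 + j1993·0.25) = 1 + j498.25 → |·| ≈ 498.25, ∠ ≈ 89.89°
pole (1 + j1993·0.04) = 1 + j79.72 → |·| ≈ 79.726, ∠ ≈ 89.28°
|H| = 500 · 2.2298 / (498.25 · 79.726) ≈ 0.028067
Gain = 20 log₁₀(0.028067) ≈ -31.04 dB

-31.0 dB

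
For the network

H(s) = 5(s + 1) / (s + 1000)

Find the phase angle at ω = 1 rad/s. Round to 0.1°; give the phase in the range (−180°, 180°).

At s = jω = j1:
zero (s+1): 1 + j1 → |·| = √(1²+1²) = √2 ≈ 1.4142, ∠ = arctan(1/1) ≈ 45.00°
pole (s+1000): 1000 + j1 → |·| = √(1000²+1²) = √1000001 ≈ 1000, ∠ = arctan(1/1000) ≈ 0.06°
∠H = 45.00° − 0.06° = 44.94°

44.9°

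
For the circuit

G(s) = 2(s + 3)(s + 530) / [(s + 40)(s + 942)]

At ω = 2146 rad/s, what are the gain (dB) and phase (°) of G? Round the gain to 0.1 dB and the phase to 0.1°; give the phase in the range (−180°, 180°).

At s = jω = j2146:
zero (s+3): 3 + j2146 → |·| = √(3²+2146²) = √4605325 ≈ 2146, ∠ = arctan(2146/3) ≈ 89.92°
zero (s+530): 530 + j2146 → |·| = √(530²+2146²) = √4886216 ≈ 2210.5, ∠ = arctan(2146/530) ≈ 76.13°
pole (s+40): 40 + j2146 → |·| = √(40²+2146²) = √4606916 ≈ 2146.4, ∠ = arctan(2146/40) ≈ 88.93°
pole (s+942): 942 + j2146 → |·| = √(942²+2146²) = √5492680 ≈ 2343.6, ∠ = arctan(2146/942) ≈ 66.30°
|G| = 2 · 4.7437e+06 / 5.0303e+06 ≈ 1.8861
Gain = 20 log₁₀(1.8861) ≈ 5.51 dB
∠G = 166.05° − 155.23° = 10.82°

5.5 dB, 10.8°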